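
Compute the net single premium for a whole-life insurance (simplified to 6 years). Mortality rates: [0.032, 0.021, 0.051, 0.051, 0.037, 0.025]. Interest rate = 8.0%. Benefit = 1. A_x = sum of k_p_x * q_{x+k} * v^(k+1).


v = 0.925926
Year 0: k_p_x=1.0, q=0.032, term=0.02963
Year 1: k_p_x=0.968, q=0.021, term=0.017428
Year 2: k_p_x=0.947672, q=0.051, term=0.038367
Year 3: k_p_x=0.899341, q=0.051, term=0.033713
Year 4: k_p_x=0.853474, q=0.037, term=0.021492
Year 5: k_p_x=0.821896, q=0.025, term=0.012948
A_x = 0.1536


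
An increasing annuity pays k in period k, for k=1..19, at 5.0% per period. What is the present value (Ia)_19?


(Ia)_n = sum_{k=1}^{n} k * v^k, v = 1/(1+i)
v = 0.952381
Sum computed term by term:
(Ia)_19 = 103.4128


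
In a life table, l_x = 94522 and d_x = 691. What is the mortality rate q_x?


q_x = d_x / l_x
= 691 / 94522
= 0.0073


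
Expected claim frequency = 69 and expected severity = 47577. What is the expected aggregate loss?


E[S] = E[N] * E[X]
= 69 * 47577
= 3.2828e+06


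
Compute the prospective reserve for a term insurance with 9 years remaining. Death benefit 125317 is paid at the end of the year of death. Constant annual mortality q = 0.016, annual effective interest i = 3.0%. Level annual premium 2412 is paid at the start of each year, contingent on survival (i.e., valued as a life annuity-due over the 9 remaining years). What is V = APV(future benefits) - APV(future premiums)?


v = 1/(1+i) = 0.970874
APV(future benefits) per unit = sum_{k=0}^{8} k_p_x * q * v^(k+1) = 0.117267
APV(future benefits) = 125317 * 0.117267 = 14695.4974
Life annuity-due factor ä_{x:9} = sum_{k=0}^{8} k_p_x * v^k = 7.549037
APV(future premiums) = 2412 * 7.549037 = 18208.2767
V = 14695.4974 - 18208.2767
= -3512.7794


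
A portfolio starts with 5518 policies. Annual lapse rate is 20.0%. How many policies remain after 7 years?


remaining = initial * (1 - lapse)^years
= 5518 * (1 - 0.2)^7
= 5518 * 0.209715
= 1157.2085


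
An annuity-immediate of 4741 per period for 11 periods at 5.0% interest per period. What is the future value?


FV = PMT * ((1+i)^n - 1) / i
= 4741 * ((1.05)^11 - 1) / 0.05
= 4741 * (1.710339 - 1) / 0.05
= 67354.3779


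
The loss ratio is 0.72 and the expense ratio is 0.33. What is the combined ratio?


Combined ratio = loss ratio + expense ratio
= 0.72 + 0.33
= 1.05


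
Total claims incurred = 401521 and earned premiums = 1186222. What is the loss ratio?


Loss ratio = claims / premiums
= 401521 / 1186222
= 0.3385


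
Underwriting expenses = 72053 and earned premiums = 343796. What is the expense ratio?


Expense ratio = expenses / premiums
= 72053 / 343796
= 0.2096


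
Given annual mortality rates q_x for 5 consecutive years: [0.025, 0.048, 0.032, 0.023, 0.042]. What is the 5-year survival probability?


p_k = 1 - q_k for each year
Survival = product of (1 - q_k)
= 0.975 * 0.952 * 0.968 * 0.977 * 0.958
= 0.841


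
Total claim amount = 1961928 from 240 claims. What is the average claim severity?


severity = total / number
= 1961928 / 240
= 8174.7


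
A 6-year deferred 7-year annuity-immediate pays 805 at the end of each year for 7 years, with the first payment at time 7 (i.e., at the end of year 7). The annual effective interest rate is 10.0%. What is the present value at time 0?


PV at time 6 of the 7-year annuity-immediate:
a_n = 805 * (1-(1+0.1)^(-7))/0.1 = 3919.0771
Discount back 6 years to time 0:
PV = 3919.0771 * (1+0.1)^(-6)
= 3919.0771 * 0.564474
= 2212.2169


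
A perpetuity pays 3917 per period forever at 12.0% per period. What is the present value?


PV = PMT / i
= 3917 / 0.12
= 32641.6667


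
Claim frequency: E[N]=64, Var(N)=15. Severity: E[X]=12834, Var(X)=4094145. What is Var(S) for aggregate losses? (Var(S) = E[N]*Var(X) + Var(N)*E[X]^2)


Var(S) = E[N]*Var(X) + Var(N)*E[X]^2
= 64*4094145 + 15*12834^2
= 262025280 + 2470673340
= 2.7327e+09


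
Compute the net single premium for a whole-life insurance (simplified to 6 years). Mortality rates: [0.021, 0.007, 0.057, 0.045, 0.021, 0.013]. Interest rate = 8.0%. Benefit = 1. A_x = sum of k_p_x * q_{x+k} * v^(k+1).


v = 0.925926
Year 0: k_p_x=1.0, q=0.021, term=0.019444
Year 1: k_p_x=0.979, q=0.007, term=0.005875
Year 2: k_p_x=0.972147, q=0.057, term=0.043988
Year 3: k_p_x=0.916735, q=0.045, term=0.030322
Year 4: k_p_x=0.875482, q=0.021, term=0.012513
Year 5: k_p_x=0.857096, q=0.013, term=0.007022
A_x = 0.1192


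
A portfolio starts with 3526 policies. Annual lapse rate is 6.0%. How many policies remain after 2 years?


remaining = initial * (1 - lapse)^years
= 3526 * (1 - 0.06)^2
= 3526 * 0.8836
= 3115.5736


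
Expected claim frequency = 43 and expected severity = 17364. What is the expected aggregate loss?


E[S] = E[N] * E[X]
= 43 * 17364
= 746652


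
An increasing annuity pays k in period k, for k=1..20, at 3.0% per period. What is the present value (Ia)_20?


(Ia)_n = sum_{k=1}^{n} k * v^k, v = 1/(1+i)
v = 0.970874
Sum computed term by term:
(Ia)_20 = 141.6761


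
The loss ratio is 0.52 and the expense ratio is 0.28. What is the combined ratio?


Combined ratio = loss ratio + expense ratio
= 0.52 + 0.28
= 0.8


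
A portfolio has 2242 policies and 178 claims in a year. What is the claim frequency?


frequency = claims / policies
= 178 / 2242
= 0.0794


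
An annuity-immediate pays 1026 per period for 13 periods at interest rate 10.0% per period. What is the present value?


PV = PMT * (1 - (1+i)^(-n)) / i
= 1026 * (1 - (1+0.1)^(-13)) / 0.1
= 1026 * (1 - 0.289664) / 0.1
= 1026 * 7.103356
= 7288.0435


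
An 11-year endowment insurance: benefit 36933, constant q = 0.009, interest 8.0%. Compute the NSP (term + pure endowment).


Term component = 2284.6376
Pure endowment = 11_p_x * v^11 * benefit = 0.905337 * 0.428883 * 36933 = 14340.473
NSP = 16625.1105


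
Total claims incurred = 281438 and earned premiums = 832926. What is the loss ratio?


Loss ratio = claims / premiums
= 281438 / 832926
= 0.3379


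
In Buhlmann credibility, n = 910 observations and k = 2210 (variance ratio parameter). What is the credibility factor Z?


Z = n / (n + k)
= 910 / (910 + 2210)
= 910 / 3120
= 0.2917


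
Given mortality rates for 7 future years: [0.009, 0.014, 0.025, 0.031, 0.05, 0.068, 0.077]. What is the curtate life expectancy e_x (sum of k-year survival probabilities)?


e_x = sum_{k=1}^{n} k_p_x
k_p_x values:
  1_p_x = 0.991
  2_p_x = 0.977126
  3_p_x = 0.952698
  4_p_x = 0.923164
  5_p_x = 0.877006
  6_p_x = 0.81737
  7_p_x = 0.754432
e_x = 6.2928


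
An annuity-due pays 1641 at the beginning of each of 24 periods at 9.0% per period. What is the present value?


PV_due = PMT * (1-(1+i)^(-n))/i * (1+i)
PV_immediate = 15928.5499
PV_due = 15928.5499 * 1.09
= 17362.1194


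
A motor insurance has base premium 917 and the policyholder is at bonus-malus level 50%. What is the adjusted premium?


adjusted = base * BM_level / 100
= 917 * 50 / 100
= 917 * 0.5
= 458.5


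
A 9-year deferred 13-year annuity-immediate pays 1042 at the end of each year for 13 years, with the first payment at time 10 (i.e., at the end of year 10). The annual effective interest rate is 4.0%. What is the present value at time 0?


PV at time 9 of the 13-year annuity-immediate:
a_n = 1042 * (1-(1+0.04)^(-13))/0.04 = 10405.0451
Discount back 9 years to time 0:
PV = 10405.0451 * (1+0.04)^(-9)
= 10405.0451 * 0.702587
= 7310.4466


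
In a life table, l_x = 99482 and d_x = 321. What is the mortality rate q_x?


q_x = d_x / l_x
= 321 / 99482
= 0.0032


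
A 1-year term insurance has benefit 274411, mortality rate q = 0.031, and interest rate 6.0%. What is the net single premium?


NSP = benefit * q * v
v = 1/(1+i) = 0.943396
NSP = 274411 * 0.031 * 0.943396
= 8025.2274


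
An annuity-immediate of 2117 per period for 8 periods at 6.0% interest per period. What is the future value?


FV = PMT * ((1+i)^n - 1) / i
= 2117 * ((1.06)^8 - 1) / 0.06
= 2117 * (1.593848 - 1) / 0.06
= 20952.9396


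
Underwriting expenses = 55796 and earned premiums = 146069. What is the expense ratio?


Expense ratio = expenses / premiums
= 55796 / 146069
= 0.382


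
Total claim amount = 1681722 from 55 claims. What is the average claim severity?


severity = total / number
= 1681722 / 55
= 30576.7636


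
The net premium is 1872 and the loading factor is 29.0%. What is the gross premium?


Gross = net * (1 + loading)
= 1872 * (1 + 0.29)
= 1872 * 1.29
= 2414.88


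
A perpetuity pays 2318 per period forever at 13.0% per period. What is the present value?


PV = PMT / i
= 2318 / 0.13
= 17830.7692


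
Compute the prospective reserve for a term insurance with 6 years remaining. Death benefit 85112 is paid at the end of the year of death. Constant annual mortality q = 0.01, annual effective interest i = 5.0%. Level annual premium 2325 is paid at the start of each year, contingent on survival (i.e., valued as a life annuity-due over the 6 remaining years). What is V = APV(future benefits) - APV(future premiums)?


v = 1/(1+i) = 0.952381
APV(future benefits) per unit = sum_{k=0}^{5} k_p_x * q * v^(k+1) = 0.049576
APV(future benefits) = 85112 * 0.049576 = 4219.4702
Life annuity-due factor ä_{x:6} = sum_{k=0}^{5} k_p_x * v^k = 5.205428
APV(future premiums) = 2325 * 5.205428 = 12102.6196
V = 4219.4702 - 12102.6196
= -7883.1494


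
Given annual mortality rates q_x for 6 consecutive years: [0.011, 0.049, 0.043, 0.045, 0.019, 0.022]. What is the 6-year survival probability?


p_k = 1 - q_k for each year
Survival = product of (1 - q_k)
= 0.989 * 0.951 * 0.957 * 0.955 * 0.981 * 0.978
= 0.8247


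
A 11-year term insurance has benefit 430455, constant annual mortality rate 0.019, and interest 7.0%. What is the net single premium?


NSP = benefit * sum_{k=0}^{n-1} k_p_x * q * v^(k+1)
With constant q=0.019, v=0.934579
Sum = 0.131353
NSP = 430455 * 0.131353
= 56541.6756


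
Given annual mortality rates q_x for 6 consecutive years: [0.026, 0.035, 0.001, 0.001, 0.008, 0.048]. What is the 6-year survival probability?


p_k = 1 - q_k for each year
Survival = product of (1 - q_k)
= 0.974 * 0.965 * 0.999 * 0.999 * 0.992 * 0.952
= 0.8859


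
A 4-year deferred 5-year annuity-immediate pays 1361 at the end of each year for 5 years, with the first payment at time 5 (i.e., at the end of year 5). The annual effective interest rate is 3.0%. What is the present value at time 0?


PV at time 4 of the 5-year annuity-immediate:
a_n = 1361 * (1-(1+0.03)^(-5))/0.03 = 6232.9815
Discount back 4 years to time 0:
PV = 6232.9815 * (1+0.03)^(-4)
= 6232.9815 * 0.888487
= 5537.9233


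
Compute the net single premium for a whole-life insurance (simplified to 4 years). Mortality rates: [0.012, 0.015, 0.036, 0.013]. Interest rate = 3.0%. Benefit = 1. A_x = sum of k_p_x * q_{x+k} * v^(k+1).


v = 0.970874
Year 0: k_p_x=1.0, q=0.012, term=0.01165
Year 1: k_p_x=0.988, q=0.015, term=0.013969
Year 2: k_p_x=0.97318, q=0.036, term=0.032062
Year 3: k_p_x=0.938146, q=0.013, term=0.010836
A_x = 0.0685


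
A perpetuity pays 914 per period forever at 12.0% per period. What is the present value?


PV = PMT / i
= 914 / 0.12
= 7616.6667


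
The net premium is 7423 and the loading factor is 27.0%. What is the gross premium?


Gross = net * (1 + loading)
= 7423 * (1 + 0.27)
= 7423 * 1.27
= 9427.21


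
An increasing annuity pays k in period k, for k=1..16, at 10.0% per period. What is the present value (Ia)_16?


(Ia)_n = sum_{k=1}^{n} k * v^k, v = 1/(1+i)
v = 0.909091
Sum computed term by term:
(Ia)_16 = 51.2401


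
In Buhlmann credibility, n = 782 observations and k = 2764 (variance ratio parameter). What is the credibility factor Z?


Z = n / (n + k)
= 782 / (782 + 2764)
= 782 / 3546
= 0.2205


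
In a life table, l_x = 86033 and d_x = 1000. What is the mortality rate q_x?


q_x = d_x / l_x
= 1000 / 86033
= 0.0116


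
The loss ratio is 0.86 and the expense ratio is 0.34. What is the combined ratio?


Combined ratio = loss ratio + expense ratio
= 0.86 + 0.34
= 1.2


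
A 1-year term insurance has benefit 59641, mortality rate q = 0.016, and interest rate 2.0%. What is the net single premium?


NSP = benefit * q * v
v = 1/(1+i) = 0.980392
NSP = 59641 * 0.016 * 0.980392
= 935.5451


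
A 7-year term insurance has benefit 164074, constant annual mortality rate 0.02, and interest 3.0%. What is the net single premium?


NSP = benefit * sum_{k=0}^{n-1} k_p_x * q * v^(k+1)
With constant q=0.02, v=0.970874
Sum = 0.117654
NSP = 164074 * 0.117654
= 19303.9295


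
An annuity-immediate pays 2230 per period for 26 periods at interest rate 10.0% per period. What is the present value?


PV = PMT * (1 - (1+i)^(-n)) / i
= 2230 * (1 - (1+0.1)^(-26)) / 0.1
= 2230 * (1 - 0.083905) / 0.1
= 2230 * 9.160945
= 20428.9084


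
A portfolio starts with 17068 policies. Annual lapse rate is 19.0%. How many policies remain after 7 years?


remaining = initial * (1 - lapse)^years
= 17068 * (1 - 0.19)^7
= 17068 * 0.228768
= 3904.6109


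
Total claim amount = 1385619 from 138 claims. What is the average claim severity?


severity = total / number
= 1385619 / 138
= 10040.7174


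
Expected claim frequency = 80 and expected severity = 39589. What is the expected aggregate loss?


E[S] = E[N] * E[X]
= 80 * 39589
= 3.1671e+06


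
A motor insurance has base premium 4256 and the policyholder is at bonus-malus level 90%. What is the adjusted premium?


adjusted = base * BM_level / 100
= 4256 * 90 / 100
= 4256 * 0.9
= 3830.4


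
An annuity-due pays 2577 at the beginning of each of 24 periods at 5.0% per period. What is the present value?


PV_due = PMT * (1-(1+i)^(-n))/i * (1+i)
PV_immediate = 35559.0999
PV_due = 35559.0999 * 1.05
= 37337.0549


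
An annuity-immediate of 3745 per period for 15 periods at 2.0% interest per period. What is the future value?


FV = PMT * ((1+i)^n - 1) / i
= 3745 * ((1.02)^15 - 1) / 0.02
= 3745 * (1.345868 - 1) / 0.02
= 64763.8464


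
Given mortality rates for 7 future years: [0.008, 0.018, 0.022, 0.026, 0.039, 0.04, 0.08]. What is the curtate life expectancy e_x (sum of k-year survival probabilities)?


e_x = sum_{k=1}^{n} k_p_x
k_p_x values:
  1_p_x = 0.992
  2_p_x = 0.974144
  3_p_x = 0.952713
  4_p_x = 0.927942
  5_p_x = 0.891753
  6_p_x = 0.856082
  7_p_x = 0.787596
e_x = 6.3822


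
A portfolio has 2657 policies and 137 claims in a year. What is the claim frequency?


frequency = claims / policies
= 137 / 2657
= 0.0516


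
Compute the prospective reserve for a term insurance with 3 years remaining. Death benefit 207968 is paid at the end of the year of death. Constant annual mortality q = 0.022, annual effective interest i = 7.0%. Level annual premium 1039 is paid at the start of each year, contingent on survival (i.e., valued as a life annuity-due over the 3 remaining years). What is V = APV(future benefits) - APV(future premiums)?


v = 1/(1+i) = 0.934579
APV(future benefits) per unit = sum_{k=0}^{2} k_p_x * q * v^(k+1) = 0.056531
APV(future benefits) = 207968 * 0.056531 = 11756.5817
Life annuity-due factor ä_{x:3} = sum_{k=0}^{2} k_p_x * v^k = 2.749449
APV(future premiums) = 1039 * 2.749449 = 2856.6774
V = 11756.5817 - 2856.6774
= 8899.9043


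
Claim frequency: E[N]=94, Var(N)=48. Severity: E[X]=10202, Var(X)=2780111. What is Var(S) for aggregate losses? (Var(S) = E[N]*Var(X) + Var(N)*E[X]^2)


Var(S) = E[N]*Var(X) + Var(N)*E[X]^2
= 94*2780111 + 48*10202^2
= 261330434 + 4995878592
= 5.2572e+09


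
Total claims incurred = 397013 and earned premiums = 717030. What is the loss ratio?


Loss ratio = claims / premiums
= 397013 / 717030
= 0.5537


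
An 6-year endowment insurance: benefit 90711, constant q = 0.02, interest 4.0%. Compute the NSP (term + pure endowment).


Term component = 9068.2547
Pure endowment = 6_p_x * v^6 * benefit = 0.885842 * 0.790315 * 90711 = 63506.236
NSP = 72574.4907


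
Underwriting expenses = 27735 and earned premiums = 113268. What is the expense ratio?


Expense ratio = expenses / premiums
= 27735 / 113268
= 0.2449


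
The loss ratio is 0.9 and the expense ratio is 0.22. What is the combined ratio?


Combined ratio = loss ratio + expense ratio
= 0.9 + 0.22
= 1.12


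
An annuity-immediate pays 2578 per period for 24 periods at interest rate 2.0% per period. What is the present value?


PV = PMT * (1 - (1+i)^(-n)) / i
= 2578 * (1 - (1+0.02)^(-24)) / 0.02
= 2578 * (1 - 0.621721) / 0.02
= 2578 * 18.913926
= 48760.1002


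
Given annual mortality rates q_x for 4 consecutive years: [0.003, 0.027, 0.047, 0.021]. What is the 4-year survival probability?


p_k = 1 - q_k for each year
Survival = product of (1 - q_k)
= 0.997 * 0.973 * 0.953 * 0.979
= 0.9051


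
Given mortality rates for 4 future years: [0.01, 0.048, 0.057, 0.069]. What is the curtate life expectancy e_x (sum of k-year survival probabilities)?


e_x = sum_{k=1}^{n} k_p_x
k_p_x values:
  1_p_x = 0.99
  2_p_x = 0.94248
  3_p_x = 0.888759
  4_p_x = 0.827434
e_x = 3.6487


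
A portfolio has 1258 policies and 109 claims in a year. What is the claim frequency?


frequency = claims / policies
= 109 / 1258
= 0.0866


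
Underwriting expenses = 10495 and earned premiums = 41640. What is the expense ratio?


Expense ratio = expenses / premiums
= 10495 / 41640
= 0.252


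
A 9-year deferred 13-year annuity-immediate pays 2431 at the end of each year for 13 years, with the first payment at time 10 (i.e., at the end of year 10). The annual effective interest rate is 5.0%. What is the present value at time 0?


PV at time 9 of the 13-year annuity-immediate:
a_n = 2431 * (1-(1+0.05)^(-13))/0.05 = 22835.7759
Discount back 9 years to time 0:
PV = 22835.7759 * (1+0.05)^(-9)
= 22835.7759 * 0.644609
= 14720.1448


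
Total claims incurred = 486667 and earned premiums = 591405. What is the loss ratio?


Loss ratio = claims / premiums
= 486667 / 591405
= 0.8229


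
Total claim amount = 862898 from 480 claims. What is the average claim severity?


severity = total / number
= 862898 / 480
= 1797.7042


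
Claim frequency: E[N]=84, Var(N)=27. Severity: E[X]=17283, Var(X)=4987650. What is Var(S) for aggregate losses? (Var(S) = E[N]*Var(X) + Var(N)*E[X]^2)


Var(S) = E[N]*Var(X) + Var(N)*E[X]^2
= 84*4987650 + 27*17283^2
= 418962600 + 8064956403
= 8.4839e+09


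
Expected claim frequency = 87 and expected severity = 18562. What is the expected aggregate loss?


E[S] = E[N] * E[X]
= 87 * 18562
= 1.6149e+06


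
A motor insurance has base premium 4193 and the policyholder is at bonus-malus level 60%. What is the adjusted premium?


adjusted = base * BM_level / 100
= 4193 * 60 / 100
= 4193 * 0.6
= 2515.8


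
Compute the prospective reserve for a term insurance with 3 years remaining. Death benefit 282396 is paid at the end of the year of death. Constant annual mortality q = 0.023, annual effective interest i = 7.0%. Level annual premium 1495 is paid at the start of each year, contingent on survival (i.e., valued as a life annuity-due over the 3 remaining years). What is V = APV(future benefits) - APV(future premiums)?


v = 1/(1+i) = 0.934579
APV(future benefits) per unit = sum_{k=0}^{2} k_p_x * q * v^(k+1) = 0.059044
APV(future benefits) = 282396 * 0.059044 = 16673.6507
Life annuity-due factor ä_{x:3} = sum_{k=0}^{2} k_p_x * v^k = 2.746807
APV(future premiums) = 1495 * 2.746807 = 4106.476
V = 16673.6507 - 4106.476
= 12567.1746


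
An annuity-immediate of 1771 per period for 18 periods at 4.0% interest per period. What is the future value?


FV = PMT * ((1+i)^n - 1) / i
= 1771 * ((1.04)^18 - 1) / 0.04
= 1771 * (2.025817 - 1) / 0.04
= 45418.0262


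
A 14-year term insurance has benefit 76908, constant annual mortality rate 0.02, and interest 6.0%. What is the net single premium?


NSP = benefit * sum_{k=0}^{n-1} k_p_x * q * v^(k+1)
With constant q=0.02, v=0.943396
Sum = 0.166666
NSP = 76908 * 0.166666
= 12817.938


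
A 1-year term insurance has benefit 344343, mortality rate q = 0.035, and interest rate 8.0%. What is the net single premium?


NSP = benefit * q * v
v = 1/(1+i) = 0.925926
NSP = 344343 * 0.035 * 0.925926
= 11159.2639


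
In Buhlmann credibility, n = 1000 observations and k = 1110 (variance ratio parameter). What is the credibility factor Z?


Z = n / (n + k)
= 1000 / (1000 + 1110)
= 1000 / 2110
= 0.4739


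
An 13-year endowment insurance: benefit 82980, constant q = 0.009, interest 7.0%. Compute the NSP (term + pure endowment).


Term component = 5965.5722
Pure endowment = 13_p_x * v^13 * benefit = 0.889114 * 0.414964 * 82980 = 30615.5333
NSP = 36581.1055


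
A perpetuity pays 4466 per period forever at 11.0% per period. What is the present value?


PV = PMT / i
= 4466 / 0.11
= 40600.0


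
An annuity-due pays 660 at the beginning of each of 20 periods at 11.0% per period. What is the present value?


PV_due = PMT * (1-(1+i)^(-n))/i * (1+i)
PV_immediate = 5255.7966
PV_due = 5255.7966 * 1.11
= 5833.9342


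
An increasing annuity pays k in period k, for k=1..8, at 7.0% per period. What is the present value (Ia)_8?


(Ia)_n = sum_{k=1}^{n} k * v^k, v = 1/(1+i)
v = 0.934579
Sum computed term by term:
(Ia)_8 = 24.7602


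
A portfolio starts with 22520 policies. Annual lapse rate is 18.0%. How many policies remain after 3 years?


remaining = initial * (1 - lapse)^years
= 22520 * (1 - 0.18)^3
= 22520 * 0.551368
= 12416.8074


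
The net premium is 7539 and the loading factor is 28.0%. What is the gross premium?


Gross = net * (1 + loading)
= 7539 * (1 + 0.28)
= 7539 * 1.28
= 9649.92


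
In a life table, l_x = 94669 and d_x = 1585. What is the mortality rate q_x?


q_x = d_x / l_x
= 1585 / 94669
= 0.0167


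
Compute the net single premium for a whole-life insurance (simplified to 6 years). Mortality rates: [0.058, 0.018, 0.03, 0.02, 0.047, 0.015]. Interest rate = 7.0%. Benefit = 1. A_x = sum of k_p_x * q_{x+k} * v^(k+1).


v = 0.934579
Year 0: k_p_x=1.0, q=0.058, term=0.054206
Year 1: k_p_x=0.942, q=0.018, term=0.01481
Year 2: k_p_x=0.925044, q=0.03, term=0.022653
Year 3: k_p_x=0.897293, q=0.02, term=0.013691
Year 4: k_p_x=0.879347, q=0.047, term=0.029467
Year 5: k_p_x=0.838018, q=0.015, term=0.008376
A_x = 0.1432


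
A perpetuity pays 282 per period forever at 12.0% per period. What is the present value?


PV = PMT / i
= 282 / 0.12
= 2350.0


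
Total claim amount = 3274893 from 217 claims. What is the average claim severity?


severity = total / number
= 3274893 / 217
= 15091.6728


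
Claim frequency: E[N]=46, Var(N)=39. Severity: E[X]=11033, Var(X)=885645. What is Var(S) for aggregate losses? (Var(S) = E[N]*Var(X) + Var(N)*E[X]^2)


Var(S) = E[N]*Var(X) + Var(N)*E[X]^2
= 46*885645 + 39*11033^2
= 40739670 + 4747356471
= 4.7881e+09


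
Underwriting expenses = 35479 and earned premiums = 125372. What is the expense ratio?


Expense ratio = expenses / premiums
= 35479 / 125372
= 0.283


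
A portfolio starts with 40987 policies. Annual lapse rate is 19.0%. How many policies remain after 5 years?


remaining = initial * (1 - lapse)^years
= 40987 * (1 - 0.19)^5
= 40987 * 0.348678
= 14291.2832


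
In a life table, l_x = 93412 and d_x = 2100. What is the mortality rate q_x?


q_x = d_x / l_x
= 2100 / 93412
= 0.0225


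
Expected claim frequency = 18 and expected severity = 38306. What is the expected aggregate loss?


E[S] = E[N] * E[X]
= 18 * 38306
= 689508


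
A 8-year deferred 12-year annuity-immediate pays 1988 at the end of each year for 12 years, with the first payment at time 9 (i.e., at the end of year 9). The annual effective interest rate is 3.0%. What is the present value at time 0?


PV at time 8 of the 12-year annuity-immediate:
a_n = 1988 * (1-(1+0.03)^(-12))/0.03 = 19788.5599
Discount back 8 years to time 0:
PV = 19788.5599 * (1+0.03)^(-8)
= 19788.5599 * 0.789409
= 15621.2719


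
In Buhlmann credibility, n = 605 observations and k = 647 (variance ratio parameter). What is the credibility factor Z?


Z = n / (n + k)
= 605 / (605 + 647)
= 605 / 1252
= 0.4832


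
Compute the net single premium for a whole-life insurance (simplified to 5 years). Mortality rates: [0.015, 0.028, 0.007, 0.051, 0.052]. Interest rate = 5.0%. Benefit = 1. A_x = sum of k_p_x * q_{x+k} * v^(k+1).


v = 0.952381
Year 0: k_p_x=1.0, q=0.015, term=0.014286
Year 1: k_p_x=0.985, q=0.028, term=0.025016
Year 2: k_p_x=0.95742, q=0.007, term=0.005789
Year 3: k_p_x=0.950718, q=0.051, term=0.03989
Year 4: k_p_x=0.902231, q=0.052, term=0.03676
A_x = 0.1217


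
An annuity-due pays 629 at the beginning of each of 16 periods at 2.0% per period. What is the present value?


PV_due = PMT * (1-(1+i)^(-n))/i * (1+i)
PV_immediate = 8540.3792
PV_due = 8540.3792 * 1.02
= 8711.1867


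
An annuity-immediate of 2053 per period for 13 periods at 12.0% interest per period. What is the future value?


FV = PMT * ((1+i)^n - 1) / i
= 2053 * ((1.12)^13 - 1) / 0.12
= 2053 * (4.363493 - 1) / 0.12
= 57543.7613


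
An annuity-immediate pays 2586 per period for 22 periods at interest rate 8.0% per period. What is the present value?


PV = PMT * (1 - (1+i)^(-n)) / i
= 2586 * (1 - (1+0.08)^(-22)) / 0.08
= 2586 * (1 - 0.183941) / 0.08
= 2586 * 10.200744
= 26379.1231


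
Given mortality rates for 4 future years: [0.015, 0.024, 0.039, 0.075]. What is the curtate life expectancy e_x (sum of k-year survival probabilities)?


e_x = sum_{k=1}^{n} k_p_x
k_p_x values:
  1_p_x = 0.985
  2_p_x = 0.96136
  3_p_x = 0.923867
  4_p_x = 0.854577
e_x = 3.7248


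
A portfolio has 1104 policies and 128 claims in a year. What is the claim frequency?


frequency = claims / policies
= 128 / 1104
= 0.1159


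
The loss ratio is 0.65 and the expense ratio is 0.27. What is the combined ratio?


Combined ratio = loss ratio + expense ratio
= 0.65 + 0.27
= 0.92


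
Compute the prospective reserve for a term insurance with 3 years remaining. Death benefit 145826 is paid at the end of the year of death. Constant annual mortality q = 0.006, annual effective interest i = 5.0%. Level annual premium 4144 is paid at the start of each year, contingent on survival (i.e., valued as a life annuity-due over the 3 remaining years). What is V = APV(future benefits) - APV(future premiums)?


v = 1/(1+i) = 0.952381
APV(future benefits) per unit = sum_{k=0}^{2} k_p_x * q * v^(k+1) = 0.016245
APV(future benefits) = 145826 * 0.016245 = 2368.9179
Life annuity-due factor ä_{x:3} = sum_{k=0}^{2} k_p_x * v^k = 2.842844
APV(future premiums) = 4144 * 2.842844 = 11780.7474
V = 2368.9179 - 11780.7474
= -9411.8295


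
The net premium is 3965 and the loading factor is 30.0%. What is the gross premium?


Gross = net * (1 + loading)
= 3965 * (1 + 0.3)
= 3965 * 1.3
= 5154.5


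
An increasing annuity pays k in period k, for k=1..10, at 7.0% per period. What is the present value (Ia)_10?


(Ia)_n = sum_{k=1}^{n} k * v^k, v = 1/(1+i)
v = 0.934579
Sum computed term by term:
(Ia)_10 = 34.7391


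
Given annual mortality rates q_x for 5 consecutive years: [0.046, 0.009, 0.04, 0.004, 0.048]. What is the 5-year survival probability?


p_k = 1 - q_k for each year
Survival = product of (1 - q_k)
= 0.954 * 0.991 * 0.96 * 0.996 * 0.952
= 0.8606


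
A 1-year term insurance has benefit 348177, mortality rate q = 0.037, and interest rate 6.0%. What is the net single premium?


NSP = benefit * q * v
v = 1/(1+i) = 0.943396
NSP = 348177 * 0.037 * 0.943396
= 12153.3481


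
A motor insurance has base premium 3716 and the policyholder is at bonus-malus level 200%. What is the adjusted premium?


adjusted = base * BM_level / 100
= 3716 * 200 / 100
= 3716 * 2.0
= 7432.0


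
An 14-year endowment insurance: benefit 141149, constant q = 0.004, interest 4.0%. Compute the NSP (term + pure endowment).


Term component = 5826.0664
Pure endowment = 14_p_x * v^14 * benefit = 0.945433 * 0.577475 * 141149 = 77062.2692
NSP = 82888.3357


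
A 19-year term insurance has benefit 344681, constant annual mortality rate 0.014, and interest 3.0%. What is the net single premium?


NSP = benefit * sum_{k=0}^{n-1} k_p_x * q * v^(k+1)
With constant q=0.014, v=0.970874
Sum = 0.179369
NSP = 344681 * 0.179369
= 61825.0971


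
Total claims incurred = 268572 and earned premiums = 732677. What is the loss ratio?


Loss ratio = claims / premiums
= 268572 / 732677
= 0.3666


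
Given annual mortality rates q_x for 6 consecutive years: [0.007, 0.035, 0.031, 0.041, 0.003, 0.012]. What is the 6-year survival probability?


p_k = 1 - q_k for each year
Survival = product of (1 - q_k)
= 0.993 * 0.965 * 0.969 * 0.959 * 0.997 * 0.988
= 0.8771


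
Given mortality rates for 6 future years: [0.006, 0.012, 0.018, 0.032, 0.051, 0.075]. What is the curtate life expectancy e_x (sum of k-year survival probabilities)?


e_x = sum_{k=1}^{n} k_p_x
k_p_x values:
  1_p_x = 0.994
  2_p_x = 0.982072
  3_p_x = 0.964395
  4_p_x = 0.933534
  5_p_x = 0.885924
  6_p_x = 0.81948
e_x = 5.5794


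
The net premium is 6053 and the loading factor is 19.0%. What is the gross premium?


Gross = net * (1 + loading)
= 6053 * (1 + 0.19)
= 6053 * 1.19
= 7203.07


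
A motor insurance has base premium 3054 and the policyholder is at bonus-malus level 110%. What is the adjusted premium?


adjusted = base * BM_level / 100
= 3054 * 110 / 100
= 3054 * 1.1
= 3359.4


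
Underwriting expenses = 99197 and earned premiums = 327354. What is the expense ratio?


Expense ratio = expenses / premiums
= 99197 / 327354
= 0.303


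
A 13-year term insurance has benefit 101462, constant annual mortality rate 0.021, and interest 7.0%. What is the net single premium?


NSP = benefit * sum_{k=0}^{n-1} k_p_x * q * v^(k+1)
With constant q=0.021, v=0.934579
Sum = 0.158098
NSP = 101462 * 0.158098
= 16040.9177


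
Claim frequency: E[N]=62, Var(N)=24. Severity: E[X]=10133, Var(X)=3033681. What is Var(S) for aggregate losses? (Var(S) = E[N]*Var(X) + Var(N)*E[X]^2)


Var(S) = E[N]*Var(X) + Var(N)*E[X]^2
= 62*3033681 + 24*10133^2
= 188088222 + 2464264536
= 2.6524e+09


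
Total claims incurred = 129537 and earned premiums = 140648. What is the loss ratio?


Loss ratio = claims / premiums
= 129537 / 140648
= 0.921


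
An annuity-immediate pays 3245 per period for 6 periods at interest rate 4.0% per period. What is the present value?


PV = PMT * (1 - (1+i)^(-n)) / i
= 3245 * (1 - (1+0.04)^(-6)) / 0.04
= 3245 * (1 - 0.790315) / 0.04
= 3245 * 5.242137
= 17010.7341


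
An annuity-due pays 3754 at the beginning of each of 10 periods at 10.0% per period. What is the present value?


PV_due = PMT * (1-(1+i)^(-n))/i * (1+i)
PV_immediate = 23066.7049
PV_due = 23066.7049 * 1.1
= 25373.3754


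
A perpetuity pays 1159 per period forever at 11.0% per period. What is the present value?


PV = PMT / i
= 1159 / 0.11
= 10536.3636


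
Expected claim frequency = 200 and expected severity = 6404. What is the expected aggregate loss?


E[S] = E[N] * E[X]
= 200 * 6404
= 1.2808e+06


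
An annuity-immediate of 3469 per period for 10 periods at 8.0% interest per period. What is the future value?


FV = PMT * ((1+i)^n - 1) / i
= 3469 * ((1.08)^10 - 1) / 0.08
= 3469 * (2.158925 - 1) / 0.08
= 50253.8852


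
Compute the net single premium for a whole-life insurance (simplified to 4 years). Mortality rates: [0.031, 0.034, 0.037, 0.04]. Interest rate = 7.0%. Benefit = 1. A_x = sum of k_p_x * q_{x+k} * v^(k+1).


v = 0.934579
Year 0: k_p_x=1.0, q=0.031, term=0.028972
Year 1: k_p_x=0.969, q=0.034, term=0.028776
Year 2: k_p_x=0.936054, q=0.037, term=0.028272
Year 3: k_p_x=0.90142, q=0.04, term=0.027508
A_x = 0.1135


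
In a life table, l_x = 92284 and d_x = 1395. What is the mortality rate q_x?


q_x = d_x / l_x
= 1395 / 92284
= 0.0151


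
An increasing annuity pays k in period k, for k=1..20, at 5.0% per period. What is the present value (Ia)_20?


(Ia)_n = sum_{k=1}^{n} k * v^k, v = 1/(1+i)
v = 0.952381
Sum computed term by term:
(Ia)_20 = 110.9506


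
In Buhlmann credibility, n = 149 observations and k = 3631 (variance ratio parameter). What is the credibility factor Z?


Z = n / (n + k)
= 149 / (149 + 3631)
= 149 / 3780
= 0.0394


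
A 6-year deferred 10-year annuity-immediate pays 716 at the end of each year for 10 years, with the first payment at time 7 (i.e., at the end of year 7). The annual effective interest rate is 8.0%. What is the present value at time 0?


PV at time 6 of the 10-year annuity-immediate:
a_n = 716 * (1-(1+0.08)^(-10))/0.08 = 4804.4183
Discount back 6 years to time 0:
PV = 4804.4183 * (1+0.08)^(-6)
= 4804.4183 * 0.63017
= 3027.5985


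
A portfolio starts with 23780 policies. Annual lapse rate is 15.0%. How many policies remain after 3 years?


remaining = initial * (1 - lapse)^years
= 23780 * (1 - 0.15)^3
= 23780 * 0.614125
= 14603.8925


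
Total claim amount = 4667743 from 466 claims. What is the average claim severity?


severity = total / number
= 4667743 / 466
= 10016.6159


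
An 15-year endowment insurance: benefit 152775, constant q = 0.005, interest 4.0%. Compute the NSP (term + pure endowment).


Term component = 8232.0921
Pure endowment = 15_p_x * v^15 * benefit = 0.927569 * 0.555265 * 152775 = 78686.1713
NSP = 86918.2634


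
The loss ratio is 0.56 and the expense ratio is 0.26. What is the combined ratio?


Combined ratio = loss ratio + expense ratio
= 0.56 + 0.26
= 0.82


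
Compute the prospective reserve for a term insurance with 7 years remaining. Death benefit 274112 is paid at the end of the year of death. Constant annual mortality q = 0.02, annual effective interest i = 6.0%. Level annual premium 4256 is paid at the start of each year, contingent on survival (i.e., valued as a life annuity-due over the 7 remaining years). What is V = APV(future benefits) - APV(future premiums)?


v = 1/(1+i) = 0.943396
APV(future benefits) per unit = sum_{k=0}^{6} k_p_x * q * v^(k+1) = 0.105662
APV(future benefits) = 274112 * 0.105662 = 28963.1494
Life annuity-due factor ä_{x:7} = sum_{k=0}^{6} k_p_x * v^k = 5.600072
APV(future premiums) = 4256 * 5.600072 = 23833.9062
V = 28963.1494 - 23833.9062
= 5129.2432


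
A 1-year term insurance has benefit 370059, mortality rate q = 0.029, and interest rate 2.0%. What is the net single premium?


NSP = benefit * q * v
v = 1/(1+i) = 0.980392
NSP = 370059 * 0.029 * 0.980392
= 10521.2853


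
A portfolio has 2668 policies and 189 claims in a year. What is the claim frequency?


frequency = claims / policies
= 189 / 2668
= 0.0708


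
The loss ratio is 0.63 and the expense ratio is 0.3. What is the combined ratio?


Combined ratio = loss ratio + expense ratio
= 0.63 + 0.3
= 0.93


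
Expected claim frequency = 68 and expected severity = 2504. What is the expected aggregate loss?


E[S] = E[N] * E[X]
= 68 * 2504
= 170272


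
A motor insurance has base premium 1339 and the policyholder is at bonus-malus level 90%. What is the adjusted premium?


adjusted = base * BM_level / 100
= 1339 * 90 / 100
= 1339 * 0.9
= 1205.1


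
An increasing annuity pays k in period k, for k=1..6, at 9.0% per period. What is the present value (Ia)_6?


(Ia)_n = sum_{k=1}^{n} k * v^k, v = 1/(1+i)
v = 0.917431
Sum computed term by term:
(Ia)_6 = 14.5783


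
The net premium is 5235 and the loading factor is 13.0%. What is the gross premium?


Gross = net * (1 + loading)
= 5235 * (1 + 0.13)
= 5235 * 1.13
= 5915.55


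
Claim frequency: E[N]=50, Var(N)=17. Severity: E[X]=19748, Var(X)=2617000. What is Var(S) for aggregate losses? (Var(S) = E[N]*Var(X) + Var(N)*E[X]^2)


Var(S) = E[N]*Var(X) + Var(N)*E[X]^2
= 50*2617000 + 17*19748^2
= 130850000 + 6629719568
= 6.7606e+09


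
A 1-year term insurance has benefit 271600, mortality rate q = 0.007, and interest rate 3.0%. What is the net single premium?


NSP = benefit * q * v
v = 1/(1+i) = 0.970874
NSP = 271600 * 0.007 * 0.970874
= 1845.8252


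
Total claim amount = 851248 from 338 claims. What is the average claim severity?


severity = total / number
= 851248 / 338
= 2518.4852


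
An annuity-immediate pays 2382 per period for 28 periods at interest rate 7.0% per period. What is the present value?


PV = PMT * (1 - (1+i)^(-n)) / i
= 2382 * (1 - (1+0.07)^(-28)) / 0.07
= 2382 * (1 - 0.150402) / 0.07
= 2382 * 12.137111
= 28910.599


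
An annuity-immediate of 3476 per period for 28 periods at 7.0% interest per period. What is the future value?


FV = PMT * ((1+i)^n - 1) / i
= 3476 * ((1.07)^28 - 1) / 0.07
= 3476 * (6.648838 - 1) / 0.07
= 280505.1736


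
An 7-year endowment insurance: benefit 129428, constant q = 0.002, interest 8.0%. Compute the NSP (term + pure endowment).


Term component = 1340.4625
Pure endowment = 7_p_x * v^7 * benefit = 0.986084 * 0.58349 * 129428 = 74469.0375
NSP = 75809.5


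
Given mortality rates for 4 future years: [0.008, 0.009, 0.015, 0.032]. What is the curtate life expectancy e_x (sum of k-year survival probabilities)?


e_x = sum_{k=1}^{n} k_p_x
k_p_x values:
  1_p_x = 0.992
  2_p_x = 0.983072
  3_p_x = 0.968326
  4_p_x = 0.937339
e_x = 3.8807


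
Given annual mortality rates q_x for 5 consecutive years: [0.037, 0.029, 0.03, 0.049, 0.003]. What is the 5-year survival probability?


p_k = 1 - q_k for each year
Survival = product of (1 - q_k)
= 0.963 * 0.971 * 0.97 * 0.951 * 0.997
= 0.86


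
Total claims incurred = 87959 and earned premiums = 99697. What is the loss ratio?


Loss ratio = claims / premiums
= 87959 / 99697
= 0.8823


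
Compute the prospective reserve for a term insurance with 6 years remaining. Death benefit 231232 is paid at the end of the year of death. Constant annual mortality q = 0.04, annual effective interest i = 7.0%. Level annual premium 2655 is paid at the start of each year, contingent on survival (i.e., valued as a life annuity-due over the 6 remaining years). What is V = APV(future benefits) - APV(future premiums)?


v = 1/(1+i) = 0.934579
APV(future benefits) per unit = sum_{k=0}^{5} k_p_x * q * v^(k+1) = 0.173969
APV(future benefits) = 231232 * 0.173969 = 40227.2573
Life annuity-due factor ä_{x:6} = sum_{k=0}^{5} k_p_x * v^k = 4.653677
APV(future premiums) = 2655 * 4.653677 = 12355.5135
V = 40227.2573 - 12355.5135
= 27871.7438


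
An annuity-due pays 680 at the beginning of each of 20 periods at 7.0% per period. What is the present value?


PV_due = PMT * (1-(1+i)^(-n))/i * (1+i)
PV_immediate = 7203.9297
PV_due = 7203.9297 * 1.07
= 7708.2048


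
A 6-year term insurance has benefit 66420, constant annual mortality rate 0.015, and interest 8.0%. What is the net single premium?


NSP = benefit * sum_{k=0}^{n-1} k_p_x * q * v^(k+1)
With constant q=0.015, v=0.925926
Sum = 0.06702
NSP = 66420 * 0.06702
= 4451.4776


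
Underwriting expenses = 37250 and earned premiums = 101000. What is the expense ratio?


Expense ratio = expenses / premiums
= 37250 / 101000
= 0.3688


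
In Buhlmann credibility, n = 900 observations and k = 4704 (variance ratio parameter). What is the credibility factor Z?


Z = n / (n + k)
= 900 / (900 + 4704)
= 900 / 5604
= 0.1606


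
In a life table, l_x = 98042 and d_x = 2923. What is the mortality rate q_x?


q_x = d_x / l_x
= 2923 / 98042
= 0.0298


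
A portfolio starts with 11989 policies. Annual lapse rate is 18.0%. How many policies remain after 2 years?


remaining = initial * (1 - lapse)^years
= 11989 * (1 - 0.18)^2
= 11989 * 0.6724
= 8061.4036


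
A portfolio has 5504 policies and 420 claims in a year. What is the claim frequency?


frequency = claims / policies
= 420 / 5504
= 0.0763
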